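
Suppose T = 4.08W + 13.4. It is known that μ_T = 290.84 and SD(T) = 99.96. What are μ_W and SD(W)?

μ_W = 68, SD(W) = 24.5

From T = 4.08W + 13.4: μ_T = a·μ_W + b, so μ_W = (μ_T − b)/a = (290.84 − 13.4)/4.08 = 68.
SD(T) = |a|·SD(W), so SD(W) = 99.96/|4.08| = 24.5.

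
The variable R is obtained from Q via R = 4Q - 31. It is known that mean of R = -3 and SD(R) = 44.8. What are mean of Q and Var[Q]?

mean of Q = 7, Var[Q] = 125.44

From R = 4Q - 31: mean of R = a·mean of Q + b, so mean of Q = (mean of R − b)/a = (-3 − (-31))/4 = 7.
Var[R] = 44.8² = 2007.04.
Var[R] = a²·Var[Q], so Var[Q] = 2007.04/4² = 125.44.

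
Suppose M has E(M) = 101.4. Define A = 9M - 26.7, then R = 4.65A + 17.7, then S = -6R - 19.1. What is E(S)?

E(A) = 9·101.4 + (-26.7) = 885.9.
E(R) = 4.65·885.9 + 17.7 = 4137.135.
E(S) = (-6)·4137.135 + (-19.1) = -24841.91.

E(S) = -24841.91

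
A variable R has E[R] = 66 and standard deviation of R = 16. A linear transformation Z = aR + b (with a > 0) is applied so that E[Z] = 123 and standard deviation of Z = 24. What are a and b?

standard deviation of Z = a·standard deviation of R (a > 0), so a = 24/16 = 1.5.
E[Z] = a·E[R] + b, so b = 123 − 1.5·66 = 24.

a = 1.5, b = 24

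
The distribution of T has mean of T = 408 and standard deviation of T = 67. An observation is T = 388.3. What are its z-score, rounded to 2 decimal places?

z = -0.29

z = (T − mean of T) / standard deviation of T = (388.3 − 408) / 67 ≈ -0.29.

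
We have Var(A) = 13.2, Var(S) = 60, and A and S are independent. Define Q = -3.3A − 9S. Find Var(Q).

Var(Q) = 5003.748

Var(Q) = a²·Var(A) + b²·Var(S) + 2ab·covariance of A and S with a = -3.3, b = -9.
Independence gives covariance of A and S = 0.
= (-3.3)²·13.2 + (-9)²·60 + 2·(-3.3)·(-9)·0
= 143.748 + 4860 + 0 = 5003.748.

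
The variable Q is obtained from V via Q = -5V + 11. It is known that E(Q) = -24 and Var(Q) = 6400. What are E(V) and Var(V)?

From Q = -5V + 11: E(Q) = a·E(V) + b, so E(V) = (E(Q) − b)/a = (-24 − 11)/(-5) = 7.
Var(Q) = a²·Var(V), so Var(V) = 6400/(-5)² = 256.

E(V) = 7, Var(V) = 256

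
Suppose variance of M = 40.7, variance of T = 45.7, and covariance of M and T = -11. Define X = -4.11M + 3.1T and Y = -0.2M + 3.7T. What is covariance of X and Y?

covariance of X and Y = 731.7314

By bilinearity, covariance of X and Y = ac·variance of M + bd·variance of T + (ad+bc)·covariance of M and T, with a=-4.11, b=3.1, c=-0.2, d=3.7.
ac·variance of M = (-4.11)·(-0.2)·40.7 = 33.4554
bd·variance of T = 3.1·3.7·45.7 = 524.179
(ad+bc)·covariance of M and T = (-15.827)·(-11) = 174.097
covariance of X and Y = 33.4554 + 524.179 + 174.097 = 731.7314.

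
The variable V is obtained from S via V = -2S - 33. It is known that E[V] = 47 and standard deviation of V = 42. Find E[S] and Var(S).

E[S] = -40, Var(S) = 441

From V = -2S - 33: E[V] = a·E[S] + b, so E[S] = (E[V] − b)/a = (47 − (-33))/(-2) = -40.
Var(V) = 42² = 1764.
Var(V) = a²·Var(S), so Var(S) = 1764/(-2)² = 441.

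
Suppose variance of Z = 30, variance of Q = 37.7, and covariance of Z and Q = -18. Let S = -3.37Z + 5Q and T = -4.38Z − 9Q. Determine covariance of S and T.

By bilinearity, covariance of S and T = ac·variance of Z + bd·variance of Q + (ad+bc)·covariance of Z and Q, with a=-3.37, b=5, c=-4.38, d=-9.
ac·variance of Z = (-3.37)·(-4.38)·30 = 442.818
bd·variance of Q = 5·(-9)·37.7 = -1696.5
(ad+bc)·covariance of Z and Q = (8.43)·(-18) = -151.74
covariance of S and T = 442.818 + (-1696.5) + (-151.74) = -1405.422.

covariance of S and T = -1405.422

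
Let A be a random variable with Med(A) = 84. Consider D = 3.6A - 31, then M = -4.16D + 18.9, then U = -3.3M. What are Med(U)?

Med(U) = 3663.4092

Med(D) = 3.6·84 + (-31) = 271.4.
Med(M) = (-4.16)·271.4 + 18.9 = -1110.124.
Med(U) = (-3.3)·(-1110.124) = 3663.4092.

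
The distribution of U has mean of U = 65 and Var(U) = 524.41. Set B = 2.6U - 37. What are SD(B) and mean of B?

SD(B) = 59.54, mean of B = 132

B = 2.6U - 37 is linear with a = 2.6, b = -37.
SD(U) = √524.41 = 22.9.
SD(B) = |a|·SD(U) = |2.6|·22.9 = 59.54.
mean of B = a·mean of U + b = 2.6·65 + (-37) = 132.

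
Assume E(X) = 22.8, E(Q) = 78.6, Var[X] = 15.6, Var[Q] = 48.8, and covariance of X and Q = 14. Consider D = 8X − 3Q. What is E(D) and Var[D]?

E(D) = 8·E(X) + (-3)·E(Q) = 8·22.8 + (-3)·78.6 = -53.4.
Var[D] = a²·Var[X] + b²·Var[Q] + 2ab·covariance of X and Q with a = 8, b = -3.
= 8²·15.6 + (-3)²·48.8 + 2·8·(-3)·14
= 998.4 + 439.2 + (-672) = 765.6.

E(D) = -53.4, Var[D] = 765.6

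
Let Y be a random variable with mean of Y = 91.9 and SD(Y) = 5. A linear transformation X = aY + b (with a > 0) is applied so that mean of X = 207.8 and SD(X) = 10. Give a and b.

a = 2, b = 24

SD(X) = a·SD(Y) (a > 0), so a = 10/5 = 2.
mean of X = a·mean of Y + b, so b = 207.8 − 2·91.9 = 24.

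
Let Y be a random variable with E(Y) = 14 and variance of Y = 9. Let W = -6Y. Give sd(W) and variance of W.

sd(W) = 18, variance of W = 324

W = -6Y is linear with a = -6, b = 0.
sd(Y) = √9 = 3.
sd(W) = |a|·sd(Y) = |-6|·3 = 18.
variance of W = a²·variance of Y = (-6)²·9 = 324.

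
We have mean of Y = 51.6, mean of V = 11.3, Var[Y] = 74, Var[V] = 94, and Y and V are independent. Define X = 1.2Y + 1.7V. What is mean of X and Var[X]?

mean of X = 1.2·mean of Y + 1.7·mean of V = 1.2·51.6 + 1.7·11.3 = 81.13.
Var[X] = a²·Var[Y] + b²·Var[V] + 2ab·covariance of Y and V with a = 1.2, b = 1.7.
Independence gives covariance of Y and V = 0.
= 1.2²·74 + 1.7²·94 + 2·1.2·1.7·0
= 106.56 + 271.66 + 0 = 378.22.

mean of X = 81.13, Var[X] = 378.22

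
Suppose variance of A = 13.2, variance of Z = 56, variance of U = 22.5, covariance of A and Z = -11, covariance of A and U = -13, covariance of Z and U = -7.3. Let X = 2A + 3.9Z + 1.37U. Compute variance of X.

variance of X = a²·variance of A + b²·variance of Z + c²·variance of U + 2ab·covariance of A and Z + 2ac·covariance of A and U + 2bc·covariance of Z and U, with a = 2, b = 3.9, c = 1.37.
= 52.8 + 851.76 + 42.23025 + (-171.6) + (-71.24) + (-78.0078)
= 625.94245.

variance of X = 625.94245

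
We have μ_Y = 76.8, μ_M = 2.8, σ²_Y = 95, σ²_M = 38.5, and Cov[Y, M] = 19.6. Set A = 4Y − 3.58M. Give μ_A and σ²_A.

μ_A = 297.176, σ²_A = 1452.0874

μ_A = 4·μ_Y + (-3.58)·μ_M = 4·76.8 + (-3.58)·2.8 = 297.176.
σ²_A = a²·σ²_Y + b²·σ²_M + 2ab·Cov[Y, M] with a = 4, b = -3.58.
= 4²·95 + (-3.58)²·38.5 + 2·4·(-3.58)·19.6
= 1520 + 493.4314 + (-561.344) = 1452.0874.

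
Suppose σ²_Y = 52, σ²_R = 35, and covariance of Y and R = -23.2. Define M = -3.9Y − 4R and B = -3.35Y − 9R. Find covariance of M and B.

covariance of M and B = 814.18

By bilinearity, covariance of M and B = ac·σ²_Y + bd·σ²_R + (ad+bc)·covariance of Y and R, with a=-3.9, b=-4, c=-3.35, d=-9.
ac·σ²_Y = (-3.9)·(-3.35)·52 = 679.38
bd·σ²_R = (-4)·(-9)·35 = 1260
(ad+bc)·covariance of Y and R = (48.5)·(-23.2) = -1125.2
covariance of M and B = 679.38 + 1260 + (-1125.2) = 814.18.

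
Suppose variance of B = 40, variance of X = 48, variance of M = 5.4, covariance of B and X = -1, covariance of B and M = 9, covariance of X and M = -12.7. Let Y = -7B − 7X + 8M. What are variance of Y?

variance of Y = a²·variance of B + b²·variance of X + c²·variance of M + 2ab·covariance of B and X + 2ac·covariance of B and M + 2bc·covariance of X and M, with a = -7, b = -7, c = 8.
= 1960 + 2352 + 345.6 + (-98) + (-1008) + 1422.4
= 4974.

variance of Y = 4974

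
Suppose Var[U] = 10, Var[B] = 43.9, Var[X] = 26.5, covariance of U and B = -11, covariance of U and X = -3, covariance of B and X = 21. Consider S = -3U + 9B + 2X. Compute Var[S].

Var[S] = 5137.9

Var[S] = a²·Var[U] + b²·Var[B] + c²·Var[X] + 2ab·covariance of U and B + 2ac·covariance of U and X + 2bc·covariance of B and X, with a = -3, b = 9, c = 2.
= 90 + 3555.9 + 106 + 594 + 36 + 756
= 5137.9.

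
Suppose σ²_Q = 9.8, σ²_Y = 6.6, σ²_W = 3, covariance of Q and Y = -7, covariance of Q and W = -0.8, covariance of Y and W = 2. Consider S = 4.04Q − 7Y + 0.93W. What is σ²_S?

σ²_S = a²·σ²_Q + b²·σ²_Y + c²·σ²_W + 2ab·covariance of Q and Y + 2ac·covariance of Q and W + 2bc·covariance of Y and W, with a = 4.04, b = -7, c = 0.93.
= 159.95168 + 323.4 + 2.5947 + 395.92 + (-6.01152) + (-26.04)
= 849.81486.

σ²_S = 849.81486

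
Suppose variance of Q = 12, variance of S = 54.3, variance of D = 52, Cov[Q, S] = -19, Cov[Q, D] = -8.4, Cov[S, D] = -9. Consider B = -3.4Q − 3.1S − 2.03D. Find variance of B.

variance of B = a²·variance of Q + b²·variance of S + c²·variance of D + 2ab·Cov[Q, S] + 2ac·Cov[Q, D] + 2bc·Cov[S, D], with a = -3.4, b = -3.1, c = -2.03.
= 138.72 + 521.823 + 214.2868 + (-400.52) + (-115.9536) + (-113.274)
= 245.0822.

variance of B = 245.0822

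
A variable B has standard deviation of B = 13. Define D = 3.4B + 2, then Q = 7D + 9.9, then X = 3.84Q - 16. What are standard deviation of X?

standard deviation of X = 1188.096

standard deviation of D = |3.4|·13 = 44.2.
standard deviation of Q = |7|·44.2 = 309.4.
standard deviation of X = |3.84|·309.4 = 1188.096.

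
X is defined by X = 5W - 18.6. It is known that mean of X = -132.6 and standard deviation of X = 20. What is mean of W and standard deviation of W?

From X = 5W - 18.6: mean of X = a·mean of W + b, so mean of W = (mean of X − b)/a = (-132.6 − (-18.6))/5 = -22.8.
standard deviation of X = |a|·standard deviation of W, so standard deviation of W = 20/|5| = 4.

mean of W = -22.8, standard deviation of W = 4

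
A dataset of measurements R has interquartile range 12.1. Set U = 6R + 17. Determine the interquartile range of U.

IQR(U) = 72.6

Under U = aR + b, IQR(U) = |a|·IQR(R) = |6|·12.1 = 72.6 (shifts cancel; spread scales by |a|).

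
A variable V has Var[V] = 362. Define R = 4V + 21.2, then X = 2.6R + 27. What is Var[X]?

Var[R] = 4²·362 = 5792.
Var[X] = 2.6²·5792 = 39153.92.

Var[X] = 39153.92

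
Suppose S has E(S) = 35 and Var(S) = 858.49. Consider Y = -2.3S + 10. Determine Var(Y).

Y = -2.3S + 10 is linear with a = -2.3, b = 10.
Var(Y) = a²·Var(S) = (-2.3)²·858.49 = 4541.4121 (the additive constant 10 does not affect variance).

Var(Y) = 4541.4121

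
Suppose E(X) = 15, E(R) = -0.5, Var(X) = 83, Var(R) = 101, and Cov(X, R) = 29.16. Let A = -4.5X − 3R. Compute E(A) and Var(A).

E(A) = -66, Var(A) = 3377.07

E(A) = (-4.5)·E(X) + (-3)·E(R) = (-4.5)·15 + (-3)·(-0.5) = -66.
Var(A) = a²·Var(X) + b²·Var(R) + 2ab·Cov(X, R) with a = -4.5, b = -3.
= (-4.5)²·83 + (-3)²·101 + 2·(-4.5)·(-3)·29.16
= 1680.75 + 909 + 787.32 = 3377.07.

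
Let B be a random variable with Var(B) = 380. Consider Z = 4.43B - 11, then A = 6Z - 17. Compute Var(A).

Var(Z) = 4.43²·380 = 7457.462.
Var(A) = 6²·7457.462 = 268468.632.

Var(A) = 268468.632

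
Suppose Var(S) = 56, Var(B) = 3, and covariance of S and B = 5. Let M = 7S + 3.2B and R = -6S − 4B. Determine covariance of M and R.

covariance of M and R = -2626.4

By bilinearity, covariance of M and R = ac·Var(S) + bd·Var(B) + (ad+bc)·covariance of S and B, with a=7, b=3.2, c=-6, d=-4.
ac·Var(S) = 7·(-6)·56 = -2352
bd·Var(B) = 3.2·(-4)·3 = -38.4
(ad+bc)·covariance of S and B = (-47.2)·5 = -236
covariance of M and R = -2352 + (-38.4) + (-236) = -2626.4.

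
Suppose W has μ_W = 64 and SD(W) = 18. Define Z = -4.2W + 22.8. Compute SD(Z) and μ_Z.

Z = -4.2W + 22.8 is linear with a = -4.2, b = 22.8.
SD(Z) = |a|·SD(W) = |-4.2|·18 = 75.6.
μ_Z = a·μ_W + b = (-4.2)·64 + 22.8 = -246.

SD(Z) = 75.6, μ_Z = -246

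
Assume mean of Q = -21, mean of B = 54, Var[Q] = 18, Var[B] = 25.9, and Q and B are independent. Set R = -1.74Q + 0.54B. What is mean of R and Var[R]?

mean of R = 65.7, Var[R] = 62.04924

mean of R = (-1.74)·mean of Q + 0.54·mean of B = (-1.74)·(-21) + 0.54·54 = 65.7.
Var[R] = a²·Var[Q] + b²·Var[B] + 2ab·Cov(Q, B) with a = -1.74, b = 0.54.
Independence gives Cov(Q, B) = 0.
= (-1.74)²·18 + 0.54²·25.9 + 2·(-1.74)·0.54·0
= 54.4968 + 7.55244 + 0 = 62.04924.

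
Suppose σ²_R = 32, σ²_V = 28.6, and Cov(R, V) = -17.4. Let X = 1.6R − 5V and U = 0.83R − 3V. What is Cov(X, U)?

By bilinearity, Cov(X, U) = ac·σ²_R + bd·σ²_V + (ad+bc)·Cov(R, V), with a=1.6, b=-5, c=0.83, d=-3.
ac·σ²_R = 1.6·0.83·32 = 42.496
bd·σ²_V = (-5)·(-3)·28.6 = 429
(ad+bc)·Cov(R, V) = (-8.95)·(-17.4) = 155.73
Cov(X, U) = 42.496 + 429 + 155.73 = 627.226.

Cov(X, U) = 627.226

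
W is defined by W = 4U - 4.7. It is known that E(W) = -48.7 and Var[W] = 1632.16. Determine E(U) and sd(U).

From W = 4U - 4.7: E(W) = a·E(U) + b, so E(U) = (E(W) − b)/a = (-48.7 − (-4.7))/4 = -11.
sd(W) = √1632.16 = 40.4.
sd(W) = |a|·sd(U), so sd(U) = 40.4/|4| = 10.1.

E(U) = -11, sd(U) = 10.1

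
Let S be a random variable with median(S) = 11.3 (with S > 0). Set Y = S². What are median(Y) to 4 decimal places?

median(Y) = 127.69

S² is monotone on this domain, so median(Y) = square(11.3) = 127.69.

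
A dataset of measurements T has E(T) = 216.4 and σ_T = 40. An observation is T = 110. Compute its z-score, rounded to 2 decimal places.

z = -2.66

z = (T − E(T)) / σ_T = (110 − 216.4) / 40 = -2.66.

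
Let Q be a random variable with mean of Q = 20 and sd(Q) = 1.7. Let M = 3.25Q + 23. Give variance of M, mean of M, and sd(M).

M = 3.25Q + 23 is linear with a = 3.25, b = 23.
variance of Q = 1.7² = 2.89.
variance of M = a²·variance of Q = 3.25²·2.89 = 30.525625 (the additive constant 23 does not affect variance).
mean of M = a·mean of Q + b = 3.25·20 + 23 = 88.
sd(M) = |a|·sd(Q) = |3.25|·1.7 = 5.525.

variance of M = 30.525625, mean of M = 88, sd(M) = 5.525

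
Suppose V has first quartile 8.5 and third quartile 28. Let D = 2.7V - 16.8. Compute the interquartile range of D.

IQR(D) = 52.65

IQR of V = Q3 − Q1 = 28 − 8.5 = 19.5.
Under D = aV + b, IQR(D) = |a|·IQR(V) = |2.7|·19.5 = 52.65 (shifts cancel; spread scales by |a|).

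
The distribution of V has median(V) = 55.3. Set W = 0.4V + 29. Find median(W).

median(W) = 51.12

A linear map preserves order up to sign, so median(W) = a·median(V) + b = 0.4·55.3 + 29 = 51.12.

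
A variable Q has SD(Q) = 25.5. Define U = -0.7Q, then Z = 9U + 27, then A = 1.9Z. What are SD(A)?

SD(A) = 305.235

SD(U) = |-0.7|·25.5 = 17.85.
SD(Z) = |9|·17.85 = 160.65.
SD(A) = |1.9|·160.65 = 305.235.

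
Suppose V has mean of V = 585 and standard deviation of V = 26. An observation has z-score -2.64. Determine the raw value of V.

V = 516.36

V = mean of V + z·standard deviation of V = 585 + (-2.64)·26 = 516.36.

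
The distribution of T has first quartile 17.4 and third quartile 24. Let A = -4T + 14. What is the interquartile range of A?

IQR(A) = 26.4

IQR of T = Q3 − Q1 = 24 − 17.4 = 6.6.
Under A = aT + b, IQR(A) = |a|·IQR(T) = |-4|·6.6 = 26.4 (shifts cancel; spread scales by |a|).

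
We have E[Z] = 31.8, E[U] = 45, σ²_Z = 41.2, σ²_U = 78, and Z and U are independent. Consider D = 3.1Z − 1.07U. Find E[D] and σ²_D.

E[D] = 50.43, σ²_D = 485.2342

E[D] = 3.1·E[Z] + (-1.07)·E[U] = 3.1·31.8 + (-1.07)·45 = 50.43.
σ²_D = a²·σ²_Z + b²·σ²_U + 2ab·Cov(Z, U) with a = 3.1, b = -1.07.
Independence gives Cov(Z, U) = 0.
= 3.1²·41.2 + (-1.07)²·78 + 2·3.1·(-1.07)·0
= 395.932 + 89.3022 + 0 = 485.2342.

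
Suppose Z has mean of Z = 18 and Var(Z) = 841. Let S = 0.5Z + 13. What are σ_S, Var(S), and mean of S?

σ_S = 14.5, Var(S) = 210.25, mean of S = 22

S = 0.5Z + 13 is linear with a = 0.5, b = 13.
σ_Z = √841 = 29.
σ_S = |a|·σ_Z = |0.5|·29 = 14.5.
Var(S) = a²·Var(Z) = 0.5²·841 = 210.25 (the additive constant 13 does not affect variance).
mean of S = a·mean of Z + b = 0.5·18 + 13 = 22.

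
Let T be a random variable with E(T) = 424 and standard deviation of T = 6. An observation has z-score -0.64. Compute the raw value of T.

T = E(T) + z·standard deviation of T = 424 + (-0.64)·6 = 420.16.

T = 420.16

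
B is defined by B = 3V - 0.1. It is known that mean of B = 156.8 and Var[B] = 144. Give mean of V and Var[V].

From B = 3V - 0.1: mean of B = a·mean of V + b, so mean of V = (mean of B − b)/a = (156.8 − (-0.1))/3 = 52.3.
Var[B] = a²·Var[V], so Var[V] = 144/3² = 16.

mean of V = 52.3, Var[V] = 16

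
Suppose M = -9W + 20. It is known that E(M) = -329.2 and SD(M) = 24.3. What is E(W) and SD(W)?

From M = -9W + 20: E(M) = a·E(W) + b, so E(W) = (E(M) − b)/a = (-329.2 − 20)/(-9) = 38.8.
SD(M) = |a|·SD(W), so SD(W) = 24.3/|-9| = 2.7.

E(W) = 38.8, SD(W) = 2.7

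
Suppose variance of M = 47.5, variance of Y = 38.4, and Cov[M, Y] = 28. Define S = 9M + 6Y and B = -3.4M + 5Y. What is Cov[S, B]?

By bilinearity, Cov[S, B] = ac·variance of M + bd·variance of Y + (ad+bc)·Cov[M, Y], with a=9, b=6, c=-3.4, d=5.
ac·variance of M = 9·(-3.4)·47.5 = -1453.5
bd·variance of Y = 6·5·38.4 = 1152
(ad+bc)·Cov[M, Y] = (24.6)·28 = 688.8
Cov[S, B] = -1453.5 + 1152 + 688.8 = 387.3.

Cov[S, B] = 387.3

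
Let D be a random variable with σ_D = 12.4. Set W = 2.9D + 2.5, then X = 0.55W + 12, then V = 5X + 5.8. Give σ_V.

σ_V = 98.89

σ_W = |2.9|·12.4 = 35.96.
σ_X = |0.55|·35.96 = 19.778.
σ_V = |5|·19.778 = 98.89.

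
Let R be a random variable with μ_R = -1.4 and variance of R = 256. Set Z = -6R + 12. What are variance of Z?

Z = -6R + 12 is linear with a = -6, b = 12.
variance of Z = a²·variance of R = (-6)²·256 = 9216 (the additive constant 12 does not affect variance).

variance of Z = 9216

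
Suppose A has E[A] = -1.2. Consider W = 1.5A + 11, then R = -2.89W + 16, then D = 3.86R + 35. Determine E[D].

E[D] = -5.86968

E[W] = 1.5·(-1.2) + 11 = 9.2.
E[R] = (-2.89)·9.2 + 16 = -10.588.
E[D] = 3.86·(-10.588) + 35 = -5.86968.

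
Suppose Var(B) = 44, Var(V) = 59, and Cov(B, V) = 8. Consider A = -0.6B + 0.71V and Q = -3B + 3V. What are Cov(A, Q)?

By bilinearity, Cov(A, Q) = ac·Var(B) + bd·Var(V) + (ad+bc)·Cov(B, V), with a=-0.6, b=0.71, c=-3, d=3.
ac·Var(B) = (-0.6)·(-3)·44 = 79.2
bd·Var(V) = 0.71·3·59 = 125.67
(ad+bc)·Cov(B, V) = (-3.93)·8 = -31.44
Cov(A, Q) = 79.2 + 125.67 + (-31.44) = 173.43.

Cov(A, Q) = 173.43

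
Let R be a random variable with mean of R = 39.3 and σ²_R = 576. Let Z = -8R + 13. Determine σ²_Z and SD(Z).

Z = -8R + 13 is linear with a = -8, b = 13.
σ²_Z = a²·σ²_R = (-8)²·576 = 36864 (the additive constant 13 does not affect variance).
SD(R) = √576 = 24.
SD(Z) = |a|·SD(R) = |-8|·24 = 192.

σ²_Z = 36864, SD(Z) = 192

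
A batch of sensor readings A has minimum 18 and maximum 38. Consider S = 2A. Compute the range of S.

Range(S) = 40

Range of A = 38 − 18 = 20.
Range(S) = |a|·Range(A) = |2|·20 = 40.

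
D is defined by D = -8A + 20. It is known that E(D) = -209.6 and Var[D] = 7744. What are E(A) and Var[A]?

E(A) = 28.7, Var[A] = 121

From D = -8A + 20: E(D) = a·E(A) + b, so E(A) = (E(D) − b)/a = (-209.6 − 20)/(-8) = 28.7.
Var[D] = a²·Var[A], so Var[A] = 7744/(-8)² = 121.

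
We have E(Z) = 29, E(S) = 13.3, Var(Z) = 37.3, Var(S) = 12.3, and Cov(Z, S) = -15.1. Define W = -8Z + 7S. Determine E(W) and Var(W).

E(W) = -138.9, Var(W) = 4681.1

E(W) = (-8)·E(Z) + 7·E(S) = (-8)·29 + 7·13.3 = -138.9.
Var(W) = a²·Var(Z) + b²·Var(S) + 2ab·Cov(Z, S) with a = -8, b = 7.
= (-8)²·37.3 + 7²·12.3 + 2·(-8)·7·(-15.1)
= 2387.2 + 602.7 + 1691.2 = 4681.1.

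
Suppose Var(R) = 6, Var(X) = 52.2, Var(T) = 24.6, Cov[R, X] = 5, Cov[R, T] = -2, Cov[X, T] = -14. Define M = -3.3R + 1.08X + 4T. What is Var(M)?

Var(M) = 416.02608

Var(M) = a²·Var(R) + b²·Var(X) + c²·Var(T) + 2ab·Cov[R, X] + 2ac·Cov[R, T] + 2bc·Cov[X, T], with a = -3.3, b = 1.08, c = 4.
= 65.34 + 60.88608 + 393.6 + (-35.64) + 52.8 + (-120.96)
= 416.02608.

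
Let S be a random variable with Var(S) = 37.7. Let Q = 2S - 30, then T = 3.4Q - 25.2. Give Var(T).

Var(T) = 1743.248

Var(Q) = 2²·37.7 = 150.8.
Var(T) = 3.4²·150.8 = 1743.248.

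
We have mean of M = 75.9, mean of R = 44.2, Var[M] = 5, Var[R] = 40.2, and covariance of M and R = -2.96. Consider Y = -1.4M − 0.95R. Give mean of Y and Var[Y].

mean of Y = (-1.4)·mean of M + (-0.95)·mean of R = (-1.4)·75.9 + (-0.95)·44.2 = -148.25.
Var[Y] = a²·Var[M] + b²·Var[R] + 2ab·covariance of M and R with a = -1.4, b = -0.95.
= (-1.4)²·5 + (-0.95)²·40.2 + 2·(-1.4)·(-0.95)·(-2.96)
= 9.8 + 36.2805 + (-7.8736) = 38.2069.

mean of Y = -148.25, Var[Y] = 38.2069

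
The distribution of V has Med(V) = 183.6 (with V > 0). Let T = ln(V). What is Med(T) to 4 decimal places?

Med(T) = 5.2128

ln(V) is monotone on this domain, so Med(T) = ln(183.6) ≈ 5.2128.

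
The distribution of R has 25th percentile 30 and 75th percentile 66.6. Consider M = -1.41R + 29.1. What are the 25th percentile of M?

Since a = -1.41 < 0 the transformation is decreasing, reversing order: the 25th percentile of M corresponds to the 75th percentile of R.
So P_{25}(M) = a·P_{75}(R) + b = (-1.41)·66.6 + 29.1 = -64.806.

25th percentile of M = -64.806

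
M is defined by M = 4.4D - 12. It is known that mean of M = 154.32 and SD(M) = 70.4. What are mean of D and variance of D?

From M = 4.4D - 12: mean of M = a·mean of D + b, so mean of D = (mean of M − b)/a = (154.32 − (-12))/4.4 = 37.8.
variance of M = 70.4² = 4956.16.
variance of M = a²·variance of D, so variance of D = 4956.16/4.4² = 256.

mean of D = 37.8, variance of D = 256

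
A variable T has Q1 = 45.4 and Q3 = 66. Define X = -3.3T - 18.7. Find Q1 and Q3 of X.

Q1(X) = -236.5, Q3(X) = -168.52

a = -3.3 < 0 reverses order: Q1(X) comes from Q3(T), Q3(X) from Q1(T).
Q1(X) = (-3.3)·66 + (-18.7) = -236.5; Q3(X) = (-3.3)·45.4 + (-18.7) = -168.52.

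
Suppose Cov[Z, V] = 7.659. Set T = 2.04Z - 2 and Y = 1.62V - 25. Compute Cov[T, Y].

Cov[T, Y] = a·c·Cov[Z, V] = 2.04·1.62·7.659 = 25.3114632. Additive constants drop out.

Cov[T, Y] = 25.3114632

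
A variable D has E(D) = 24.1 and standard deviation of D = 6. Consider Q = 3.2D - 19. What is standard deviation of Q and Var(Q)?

Q = 3.2D - 19 is linear with a = 3.2, b = -19.
standard deviation of Q = |a|·standard deviation of D = |3.2|·6 = 19.2.
Var(D) = 6² = 36.
Var(Q) = a²·Var(D) = 3.2²·36 = 368.64 (the additive constant -19 does not affect variance).

standard deviation of Q = 19.2, Var(Q) = 368.64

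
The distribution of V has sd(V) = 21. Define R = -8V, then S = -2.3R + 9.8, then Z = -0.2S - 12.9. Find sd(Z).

sd(Z) = 77.28

sd(R) = |-8|·21 = 168.
sd(S) = |-2.3|·168 = 386.4.
sd(Z) = |-0.2|·386.4 = 77.28.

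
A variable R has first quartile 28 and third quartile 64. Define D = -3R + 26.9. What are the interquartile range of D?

IQR(D) = 108

IQR of R = Q3 − Q1 = 64 − 28 = 36.
Under D = aR + b, IQR(D) = |a|·IQR(R) = |-3|·36 = 108 (shifts cancel; spread scales by |a|).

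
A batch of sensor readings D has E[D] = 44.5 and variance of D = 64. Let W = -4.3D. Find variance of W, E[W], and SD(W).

variance of W = 1183.36, E[W] = -191.35, SD(W) = 34.4

W = -4.3D is linear with a = -4.3, b = 0.
variance of W = a²·variance of D = (-4.3)²·64 = 1183.36.
E[W] = a·E[D] + b = (-4.3)·44.5 = -191.35.
SD(D) = √64 = 8.
SD(W) = |a|·SD(D) = |-4.3|·8 = 34.4.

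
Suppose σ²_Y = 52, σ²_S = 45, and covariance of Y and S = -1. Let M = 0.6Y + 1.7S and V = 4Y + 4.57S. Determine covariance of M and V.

covariance of M and V = 464.863

By bilinearity, covariance of M and V = ac·σ²_Y + bd·σ²_S + (ad+bc)·covariance of Y and S, with a=0.6, b=1.7, c=4, d=4.57.
ac·σ²_Y = 0.6·4·52 = 124.8
bd·σ²_S = 1.7·4.57·45 = 349.605
(ad+bc)·covariance of Y and S = (9.542)·(-1) = -9.542
covariance of M and V = 124.8 + 349.605 + (-9.542) = 464.863.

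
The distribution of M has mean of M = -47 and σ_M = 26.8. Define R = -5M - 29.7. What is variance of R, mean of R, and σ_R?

R = -5M - 29.7 is linear with a = -5, b = -29.7.
variance of M = 26.8² = 718.24.
variance of R = a²·variance of M = (-5)²·718.24 = 17956 (the additive constant -29.7 does not affect variance).
mean of R = a·mean of M + b = (-5)·(-47) + (-29.7) = 205.3.
σ_R = |a|·σ_M = |-5|·26.8 = 134.

variance of R = 17956, mean of R = 205.3, σ_R = 134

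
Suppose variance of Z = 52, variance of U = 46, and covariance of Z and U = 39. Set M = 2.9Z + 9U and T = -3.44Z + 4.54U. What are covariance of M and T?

covariance of M and T = 666.842

By bilinearity, covariance of M and T = ac·variance of Z + bd·variance of U + (ad+bc)·covariance of Z and U, with a=2.9, b=9, c=-3.44, d=4.54.
ac·variance of Z = 2.9·(-3.44)·52 = -518.752
bd·variance of U = 9·4.54·46 = 1879.56
(ad+bc)·covariance of Z and U = (-17.794)·39 = -693.966
covariance of M and T = -518.752 + 1879.56 + (-693.966) = 666.842.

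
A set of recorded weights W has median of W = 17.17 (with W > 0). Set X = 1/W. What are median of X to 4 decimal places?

median of X = 0.0582

1/W is monotone on this domain, so median of X = 1/(17.17) ≈ 0.0582.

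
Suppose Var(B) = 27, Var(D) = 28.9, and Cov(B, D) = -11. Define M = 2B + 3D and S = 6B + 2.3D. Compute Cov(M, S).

By bilinearity, Cov(M, S) = ac·Var(B) + bd·Var(D) + (ad+bc)·Cov(B, D), with a=2, b=3, c=6, d=2.3.
ac·Var(B) = 2·6·27 = 324
bd·Var(D) = 3·2.3·28.9 = 199.41
(ad+bc)·Cov(B, D) = (22.6)·(-11) = -248.6
Cov(M, S) = 324 + 199.41 + (-248.6) = 274.81.

Cov(M, S) = 274.81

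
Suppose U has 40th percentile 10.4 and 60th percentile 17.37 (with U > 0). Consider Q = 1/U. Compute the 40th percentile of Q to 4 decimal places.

1/U is decreasing on U > 0, so percentile order reverses: P_{40}(Q) uses P_{60}(U) = 17.37.
P_{40}(Q) = 1/17.37 ≈ 0.0576.

40th percentile of Q = 0.0576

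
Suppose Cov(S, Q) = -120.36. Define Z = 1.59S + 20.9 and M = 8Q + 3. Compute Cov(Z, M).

Cov(Z, M) = a·c·Cov(S, Q) = 1.59·8·(-120.36) = -1530.9792. Additive constants drop out.

Cov(Z, M) = -1530.9792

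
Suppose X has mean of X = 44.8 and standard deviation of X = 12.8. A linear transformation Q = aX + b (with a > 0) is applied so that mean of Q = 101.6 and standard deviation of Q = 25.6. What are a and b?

standard deviation of Q = a·standard deviation of X (a > 0), so a = 25.6/12.8 = 2.
mean of Q = a·mean of X + b, so b = 101.6 − 2·44.8 = 12.

a = 2, b = 12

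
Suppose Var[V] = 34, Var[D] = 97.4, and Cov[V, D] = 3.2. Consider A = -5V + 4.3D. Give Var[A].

Var[A] = a²·Var[V] + b²·Var[D] + 2ab·Cov[V, D] with a = -5, b = 4.3.
= (-5)²·34 + 4.3²·97.4 + 2·(-5)·4.3·3.2
= 850 + 1800.926 + (-137.6) = 2513.326.

Var[A] = 2513.326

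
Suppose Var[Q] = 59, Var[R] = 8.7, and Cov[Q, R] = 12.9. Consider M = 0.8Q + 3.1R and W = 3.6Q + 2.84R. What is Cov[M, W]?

Cov[M, W] = 419.7876

By bilinearity, Cov[M, W] = ac·Var[Q] + bd·Var[R] + (ad+bc)·Cov[Q, R], with a=0.8, b=3.1, c=3.6, d=2.84.
ac·Var[Q] = 0.8·3.6·59 = 169.92
bd·Var[R] = 3.1·2.84·8.7 = 76.5948
(ad+bc)·Cov[Q, R] = (13.432)·12.9 = 173.2728
Cov[M, W] = 169.92 + 76.5948 + 173.2728 = 419.7876.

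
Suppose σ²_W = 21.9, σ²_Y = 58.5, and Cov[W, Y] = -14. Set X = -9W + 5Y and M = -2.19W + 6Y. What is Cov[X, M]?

Cov[X, M] = 3095.949

By bilinearity, Cov[X, M] = ac·σ²_W + bd·σ²_Y + (ad+bc)·Cov[W, Y], with a=-9, b=5, c=-2.19, d=6.
ac·σ²_W = (-9)·(-2.19)·21.9 = 431.649
bd·σ²_Y = 5·6·58.5 = 1755
(ad+bc)·Cov[W, Y] = (-64.95)·(-14) = 909.3
Cov[X, M] = 431.649 + 1755 + 909.3 = 3095.949.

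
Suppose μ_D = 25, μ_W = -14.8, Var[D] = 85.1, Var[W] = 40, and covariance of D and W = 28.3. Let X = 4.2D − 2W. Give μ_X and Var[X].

μ_X = 134.6, Var[X] = 1185.724

μ_X = 4.2·μ_D + (-2)·μ_W = 4.2·25 + (-2)·(-14.8) = 134.6.
Var[X] = a²·Var[D] + b²·Var[W] + 2ab·covariance of D and W with a = 4.2, b = -2.
= 4.2²·85.1 + (-2)²·40 + 2·4.2·(-2)·28.3
= 1501.164 + 160 + (-475.44) = 1185.724.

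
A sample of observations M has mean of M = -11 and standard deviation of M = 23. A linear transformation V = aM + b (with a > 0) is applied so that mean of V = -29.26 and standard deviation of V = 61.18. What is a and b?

a = 2.66, b = 0

standard deviation of V = a·standard deviation of M (a > 0), so a = 61.18/23 = 2.66.
mean of V = a·mean of M + b, so b = -29.26 − 2.66·(-11) = 0.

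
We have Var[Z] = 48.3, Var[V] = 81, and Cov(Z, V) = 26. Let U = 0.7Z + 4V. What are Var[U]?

Var[U] = 1465.267

Var[U] = a²·Var[Z] + b²·Var[V] + 2ab·Cov(Z, V) with a = 0.7, b = 4.
= 0.7²·48.3 + 4²·81 + 2·0.7·4·26
= 23.667 + 1296 + 145.6 = 1465.267.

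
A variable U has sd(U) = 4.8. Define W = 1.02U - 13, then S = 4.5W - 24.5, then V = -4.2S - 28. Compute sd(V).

sd(V) = 92.5344

sd(W) = |1.02|·4.8 = 4.896.
sd(S) = |4.5|·4.896 = 22.032.
sd(V) = |-4.2|·22.032 = 92.5344.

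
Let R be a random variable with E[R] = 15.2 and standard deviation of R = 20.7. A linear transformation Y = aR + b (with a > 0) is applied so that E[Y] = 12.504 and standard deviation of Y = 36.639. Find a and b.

a = 1.77, b = -14.4

standard deviation of Y = a·standard deviation of R (a > 0), so a = 36.639/20.7 = 1.77.
E[Y] = a·E[R] + b, so b = 12.504 − 1.77·15.2 = -14.4.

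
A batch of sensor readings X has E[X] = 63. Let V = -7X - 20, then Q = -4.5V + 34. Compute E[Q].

E[Q] = 2108.5

E[V] = (-7)·63 + (-20) = -461.
E[Q] = (-4.5)·(-461) + 34 = 2108.5.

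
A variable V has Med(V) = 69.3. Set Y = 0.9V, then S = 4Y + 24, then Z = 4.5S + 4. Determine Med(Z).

Med(Z) = 1234.66

Med(Y) = 0.9·69.3 = 62.37.
Med(S) = 4·62.37 + 24 = 273.48.
Med(Z) = 4.5·273.48 + 4 = 1234.66.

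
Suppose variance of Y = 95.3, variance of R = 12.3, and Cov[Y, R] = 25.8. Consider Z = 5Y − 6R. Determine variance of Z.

variance of Z = a²·variance of Y + b²·variance of R + 2ab·Cov[Y, R] with a = 5, b = -6.
= 5²·95.3 + (-6)²·12.3 + 2·5·(-6)·25.8
= 2382.5 + 442.8 + (-1548) = 1277.3.

variance of Z = 1277.3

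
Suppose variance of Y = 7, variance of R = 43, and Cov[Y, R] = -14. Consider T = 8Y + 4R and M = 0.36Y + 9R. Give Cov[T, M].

Cov[T, M] = 540

By bilinearity, Cov[T, M] = ac·variance of Y + bd·variance of R + (ad+bc)·Cov[Y, R], with a=8, b=4, c=0.36, d=9.
ac·variance of Y = 8·0.36·7 = 20.16
bd·variance of R = 4·9·43 = 1548
(ad+bc)·Cov[Y, R] = (73.44)·(-14) = -1028.16
Cov[T, M] = 20.16 + 1548 + (-1028.16) = 540.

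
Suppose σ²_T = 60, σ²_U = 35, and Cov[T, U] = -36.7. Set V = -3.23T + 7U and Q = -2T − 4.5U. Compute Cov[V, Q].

By bilinearity, Cov[V, Q] = ac·σ²_T + bd·σ²_U + (ad+bc)·Cov[T, U], with a=-3.23, b=7, c=-2, d=-4.5.
ac·σ²_T = (-3.23)·(-2)·60 = 387.6
bd·σ²_U = 7·(-4.5)·35 = -1102.5
(ad+bc)·Cov[T, U] = (0.535)·(-36.7) = -19.6345
Cov[V, Q] = 387.6 + (-1102.5) + (-19.6345) = -734.5345.

Cov[V, Q] = -734.5345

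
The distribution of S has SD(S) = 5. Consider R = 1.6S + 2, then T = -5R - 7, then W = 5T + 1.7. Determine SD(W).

SD(W) = 200

SD(R) = |1.6|·5 = 8.
SD(T) = |-5|·8 = 40.
SD(W) = |5|·40 = 200.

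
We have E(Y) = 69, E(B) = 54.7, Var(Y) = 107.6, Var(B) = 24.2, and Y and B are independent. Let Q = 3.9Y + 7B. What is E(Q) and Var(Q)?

E(Q) = 652, Var(Q) = 2822.396

E(Q) = 3.9·E(Y) + 7·E(B) = 3.9·69 + 7·54.7 = 652.
Var(Q) = a²·Var(Y) + b²·Var(B) + 2ab·Cov[Y, B] with a = 3.9, b = 7.
Independence gives Cov[Y, B] = 0.
= 3.9²·107.6 + 7²·24.2 + 2·3.9·7·0
= 1636.596 + 1185.8 + 0 = 2822.396.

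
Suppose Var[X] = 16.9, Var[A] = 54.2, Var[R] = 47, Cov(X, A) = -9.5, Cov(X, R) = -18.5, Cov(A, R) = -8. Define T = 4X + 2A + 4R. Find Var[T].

Var[T] = a²·Var[X] + b²·Var[A] + c²·Var[R] + 2ab·Cov(X, A) + 2ac·Cov(X, R) + 2bc·Cov(A, R), with a = 4, b = 2, c = 4.
= 270.4 + 216.8 + 752 + (-152) + (-592) + (-128)
= 367.2.

Var[T] = 367.2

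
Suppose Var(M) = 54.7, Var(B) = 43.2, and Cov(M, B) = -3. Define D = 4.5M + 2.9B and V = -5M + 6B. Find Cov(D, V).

Cov(D, V) = -516.57

By bilinearity, Cov(D, V) = ac·Var(M) + bd·Var(B) + (ad+bc)·Cov(M, B), with a=4.5, b=2.9, c=-5, d=6.
ac·Var(M) = 4.5·(-5)·54.7 = -1230.75
bd·Var(B) = 2.9·6·43.2 = 751.68
(ad+bc)·Cov(M, B) = (12.5)·(-3) = -37.5
Cov(D, V) = -1230.75 + 751.68 + (-37.5) = -516.57.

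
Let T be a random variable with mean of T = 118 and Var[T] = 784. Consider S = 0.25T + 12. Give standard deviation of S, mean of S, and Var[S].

S = 0.25T + 12 is linear with a = 0.25, b = 12.
standard deviation of T = √784 = 28.
standard deviation of S = |a|·standard deviation of T = |0.25|·28 = 7.
mean of S = a·mean of T + b = 0.25·118 + 12 = 41.5.
Var[S] = a²·Var[T] = 0.25²·784 = 49 (the additive constant 12 does not affect variance).

standard deviation of S = 7, mean of S = 41.5, Var[S] = 49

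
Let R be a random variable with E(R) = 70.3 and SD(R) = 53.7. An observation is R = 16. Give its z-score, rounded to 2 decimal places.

z = -1.01

z = (R − E(R)) / SD(R) = (16 − 70.3) / 53.7 ≈ -1.01.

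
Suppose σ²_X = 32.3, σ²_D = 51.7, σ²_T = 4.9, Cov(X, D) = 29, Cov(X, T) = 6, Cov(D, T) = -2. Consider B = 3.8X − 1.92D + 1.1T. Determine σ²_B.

σ²_B = a²·σ²_X + b²·σ²_D + c²·σ²_T + 2ab·Cov(X, D) + 2ac·Cov(X, T) + 2bc·Cov(D, T), with a = 3.8, b = -1.92, c = 1.1.
= 466.412 + 190.58688 + 5.929 + (-423.168) + 50.16 + 8.448
= 298.36788.

σ²_B = 298.36788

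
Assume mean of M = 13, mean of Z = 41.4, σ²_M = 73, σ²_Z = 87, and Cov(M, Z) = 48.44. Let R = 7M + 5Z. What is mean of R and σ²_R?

mean of R = 7·mean of M + 5·mean of Z = 7·13 + 5·41.4 = 298.
σ²_R = a²·σ²_M + b²·σ²_Z + 2ab·Cov(M, Z) with a = 7, b = 5.
= 7²·73 + 5²·87 + 2·7·5·48.44
= 3577 + 2175 + 3390.8 = 9142.8.

mean of R = 298, σ²_R = 9142.8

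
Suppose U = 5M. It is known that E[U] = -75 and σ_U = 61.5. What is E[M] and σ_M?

E[M] = -15, σ_M = 12.3

From U = 5M: E[U] = a·E[M] + b, so E[M] = (E[U] − b)/a = (-75 − 0)/5 = -15.
σ_U = |a|·σ_M, so σ_M = 61.5/|5| = 12.3.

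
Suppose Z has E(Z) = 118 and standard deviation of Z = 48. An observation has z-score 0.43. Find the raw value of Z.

Z = 138.64

Z = E(Z) + z·standard deviation of Z = 118 + 0.43·48 = 138.64.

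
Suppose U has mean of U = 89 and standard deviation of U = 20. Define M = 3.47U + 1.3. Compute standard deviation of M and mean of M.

standard deviation of M = 69.4, mean of M = 310.13

M = 3.47U + 1.3 is linear with a = 3.47, b = 1.3.
standard deviation of M = |a|·standard deviation of U = |3.47|·20 = 69.4.
mean of M = a·mean of U + b = 3.47·89 + 1.3 = 310.13.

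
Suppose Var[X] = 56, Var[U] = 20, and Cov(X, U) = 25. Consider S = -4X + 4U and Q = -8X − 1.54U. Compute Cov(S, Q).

By bilinearity, Cov(S, Q) = ac·Var[X] + bd·Var[U] + (ad+bc)·Cov(X, U), with a=-4, b=4, c=-8, d=-1.54.
ac·Var[X] = (-4)·(-8)·56 = 1792
bd·Var[U] = 4·(-1.54)·20 = -123.2
(ad+bc)·Cov(X, U) = (-25.84)·25 = -646
Cov(S, Q) = 1792 + (-123.2) + (-646) = 1022.8.

Cov(S, Q) = 1022.8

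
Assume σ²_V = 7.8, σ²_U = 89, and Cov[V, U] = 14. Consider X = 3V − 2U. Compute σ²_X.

σ²_X = a²·σ²_V + b²·σ²_U + 2ab·Cov[V, U] with a = 3, b = -2.
= 3²·7.8 + (-2)²·89 + 2·3·(-2)·14
= 70.2 + 356 + (-168) = 258.2.

σ²_X = 258.2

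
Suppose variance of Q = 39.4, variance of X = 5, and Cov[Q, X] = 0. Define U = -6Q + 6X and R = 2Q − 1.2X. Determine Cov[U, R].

By bilinearity, Cov[U, R] = ac·variance of Q + bd·variance of X + (ad+bc)·Cov[Q, X], with a=-6, b=6, c=2, d=-1.2.
ac·variance of Q = (-6)·2·39.4 = -472.8
bd·variance of X = 6·(-1.2)·5 = -36
(ad+bc)·Cov[Q, X] = (19.2)·0 = 0
Cov[U, R] = -472.8 + (-36) + 0 = -508.8.

Cov[U, R] = -508.8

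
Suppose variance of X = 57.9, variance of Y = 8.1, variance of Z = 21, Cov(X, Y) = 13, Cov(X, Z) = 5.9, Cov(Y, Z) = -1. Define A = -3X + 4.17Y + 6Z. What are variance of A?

variance of A = 830.25009

variance of A = a²·variance of X + b²·variance of Y + c²·variance of Z + 2ab·Cov(X, Y) + 2ac·Cov(X, Z) + 2bc·Cov(Y, Z), with a = -3, b = 4.17, c = 6.
= 521.1 + 140.85009 + 756 + (-325.26) + (-212.4) + (-50.04)
= 830.25009.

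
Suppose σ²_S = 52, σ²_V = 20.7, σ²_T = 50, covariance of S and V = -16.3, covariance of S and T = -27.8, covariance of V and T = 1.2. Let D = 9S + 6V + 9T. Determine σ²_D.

σ²_D = a²·σ²_S + b²·σ²_V + c²·σ²_T + 2ab·covariance of S and V + 2ac·covariance of S and T + 2bc·covariance of V and T, with a = 9, b = 6, c = 9.
= 4212 + 745.2 + 4050 + (-1760.4) + (-4503.6) + 129.6
= 2872.8.

σ²_D = 2872.8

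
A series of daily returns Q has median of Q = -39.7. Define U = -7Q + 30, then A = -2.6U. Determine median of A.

median of A = -800.54

median of U = (-7)·(-39.7) + 30 = 307.9.
median of A = (-2.6)·307.9 = -800.54.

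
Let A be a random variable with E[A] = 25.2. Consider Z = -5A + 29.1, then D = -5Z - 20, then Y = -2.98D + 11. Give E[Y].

E[Z] = (-5)·25.2 + 29.1 = -96.9.
E[D] = (-5)·(-96.9) + (-20) = 464.5.
E[Y] = (-2.98)·464.5 + 11 = -1373.21.

E[Y] = -1373.21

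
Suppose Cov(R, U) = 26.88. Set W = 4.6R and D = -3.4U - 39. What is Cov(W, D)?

Cov(W, D) = a·c·Cov(R, U) = 4.6·(-3.4)·26.88 = -420.4032. Additive constants drop out.

Cov(W, D) = -420.4032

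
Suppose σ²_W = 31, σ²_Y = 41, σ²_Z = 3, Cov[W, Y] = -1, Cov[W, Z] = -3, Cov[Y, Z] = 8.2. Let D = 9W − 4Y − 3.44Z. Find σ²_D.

σ²_D = a²·σ²_W + b²·σ²_Y + c²·σ²_Z + 2ab·Cov[W, Y] + 2ac·Cov[W, Z] + 2bc·Cov[Y, Z], with a = 9, b = -4, c = -3.44.
= 2511 + 656 + 35.5008 + 72 + 185.76 + 225.664
= 3685.9248.

σ²_D = 3685.9248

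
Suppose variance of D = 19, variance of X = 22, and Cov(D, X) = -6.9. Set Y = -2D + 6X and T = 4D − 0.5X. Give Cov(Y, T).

Cov(Y, T) = -390.5

By bilinearity, Cov(Y, T) = ac·variance of D + bd·variance of X + (ad+bc)·Cov(D, X), with a=-2, b=6, c=4, d=-0.5.
ac·variance of D = (-2)·4·19 = -152
bd·variance of X = 6·(-0.5)·22 = -66
(ad+bc)·Cov(D, X) = (25)·(-6.9) = -172.5
Cov(Y, T) = -152 + (-66) + (-172.5) = -390.5.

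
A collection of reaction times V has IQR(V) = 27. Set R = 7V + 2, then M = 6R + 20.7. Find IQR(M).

IQR(M) = 1134

IQR(R) = |7|·27 = 189.
IQR(M) = |6|·189 = 1134.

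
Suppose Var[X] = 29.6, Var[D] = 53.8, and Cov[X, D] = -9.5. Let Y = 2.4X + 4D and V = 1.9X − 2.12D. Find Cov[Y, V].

By bilinearity, Cov[Y, V] = ac·Var[X] + bd·Var[D] + (ad+bc)·Cov[X, D], with a=2.4, b=4, c=1.9, d=-2.12.
ac·Var[X] = 2.4·1.9·29.6 = 134.976
bd·Var[D] = 4·(-2.12)·53.8 = -456.224
(ad+bc)·Cov[X, D] = (2.512)·(-9.5) = -23.864
Cov[Y, V] = 134.976 + (-456.224) + (-23.864) = -345.112.

Cov[Y, V] = -345.112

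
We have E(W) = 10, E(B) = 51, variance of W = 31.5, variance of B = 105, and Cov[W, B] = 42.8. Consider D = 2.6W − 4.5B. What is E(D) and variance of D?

E(D) = 2.6·E(W) + (-4.5)·E(B) = 2.6·10 + (-4.5)·51 = -203.5.
variance of D = a²·variance of W + b²·variance of B + 2ab·Cov[W, B] with a = 2.6, b = -4.5.
= 2.6²·31.5 + (-4.5)²·105 + 2·2.6·(-4.5)·42.8
= 212.94 + 2126.25 + (-1001.52) = 1337.67.

E(D) = -203.5, variance of D = 1337.67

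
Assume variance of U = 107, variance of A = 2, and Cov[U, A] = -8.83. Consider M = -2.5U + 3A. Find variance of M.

variance of M = 819.2

variance of M = a²·variance of U + b²·variance of A + 2ab·Cov[U, A] with a = -2.5, b = 3.
= (-2.5)²·107 + 3²·2 + 2·(-2.5)·3·(-8.83)
= 668.75 + 18 + 132.45 = 819.2.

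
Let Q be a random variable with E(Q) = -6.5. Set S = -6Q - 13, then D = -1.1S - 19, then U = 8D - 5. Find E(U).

E(U) = -385.8

E(S) = (-6)·(-6.5) + (-13) = 26.
E(D) = (-1.1)·26 + (-19) = -47.6.
E(U) = 8·(-47.6) + (-5) = -385.8.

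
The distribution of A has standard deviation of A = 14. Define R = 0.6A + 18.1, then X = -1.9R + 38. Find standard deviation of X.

standard deviation of R = |0.6|·14 = 8.4.
standard deviation of X = |-1.9|·8.4 = 15.96.

standard deviation of X = 15.96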